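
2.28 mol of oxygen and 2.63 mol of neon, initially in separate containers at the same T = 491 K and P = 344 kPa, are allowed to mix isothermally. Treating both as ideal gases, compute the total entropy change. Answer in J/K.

ΔS_mix = 28.2 J/K

Mole fractions: x_A = 2.28/4.91 = 0.464, x_B = 0.536.
ΔS_mix = −R(n_A ln x_A + n_B ln x_B) = −8.314 × (2.28 ln 0.464 + 2.63 ln 0.536) = 28.2 J/K.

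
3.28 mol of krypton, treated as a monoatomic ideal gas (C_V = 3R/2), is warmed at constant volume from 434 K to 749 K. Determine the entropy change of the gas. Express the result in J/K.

At constant volume, ΔS = nC_V ln(T₂/T₁) with C_V = 3R/2 = 12.47 J mol⁻¹ K⁻¹.
ΔS = 3.28 × 12.47 × ln(749/434) = 22.3 J/K.

ΔS = 22.3 J/K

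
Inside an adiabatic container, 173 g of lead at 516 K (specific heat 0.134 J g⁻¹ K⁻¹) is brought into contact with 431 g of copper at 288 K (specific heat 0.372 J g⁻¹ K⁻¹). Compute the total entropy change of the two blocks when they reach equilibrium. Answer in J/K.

ΔS_total = 3.97 J/K

Energy balance: T_f = (m₁c₁T₁ + m₂c₂T₂)/(m₁c₁ + m₂c₂) = 316.8 K.
ΔS₁ = m₁c₁ ln(T_f/T₁) = 23.182 × ln(316.8/516) = -11.31 J/K.
ΔS₂ = m₂c₂ ln(T_f/T₂) = 160.332 × ln(316.8/288) = 15.28 J/K.
ΔS_total = -11.31 + 15.28 = 3.97 J/K.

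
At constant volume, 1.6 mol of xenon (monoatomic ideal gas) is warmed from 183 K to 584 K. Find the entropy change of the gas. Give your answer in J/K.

ΔS = 23.2 J/K

At constant volume, ΔS = nC_V ln(T₂/T₁) with C_V = 3R/2 = 12.47 J mol⁻¹ K⁻¹.
ΔS = 1.6 × 12.47 × ln(584/183) = 23.2 J/K.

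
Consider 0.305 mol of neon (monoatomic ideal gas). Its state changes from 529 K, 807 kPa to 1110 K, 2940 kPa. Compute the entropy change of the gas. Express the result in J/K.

ΔS = 1.42 J/K

ΔS = nC_p ln(T₂/T₁) − nR ln(P₂/P₁), with C_p = 5R/2 = 20.79 J mol⁻¹ K⁻¹ for a monoatomic ideal gas.
ΔS = 0.305 × [20.79 × ln(1110/529) − 8.314 × ln(2940/807)] = 1.42 J/K.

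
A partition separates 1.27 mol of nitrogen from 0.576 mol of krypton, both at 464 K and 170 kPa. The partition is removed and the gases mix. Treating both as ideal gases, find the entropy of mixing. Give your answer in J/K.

Mole fractions: x_A = 1.27/1.85 = 0.688, x_B = 0.312.
ΔS_mix = −R(n_A ln x_A + n_B ln x_B) = −8.314 × (1.27 ln 0.688 + 0.576 ln 0.312) = 9.53 J/K.

ΔS_mix = 9.53 J/K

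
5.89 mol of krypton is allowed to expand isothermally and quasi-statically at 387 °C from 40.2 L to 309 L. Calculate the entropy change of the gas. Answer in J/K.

For an isothermal ideal gas ΔS_gas = nR ln(V₂/V₁) = 5.89 × 8.314 × ln(309/40.2) = 99.9 J/K.

ΔS_gas = 99.9 J/K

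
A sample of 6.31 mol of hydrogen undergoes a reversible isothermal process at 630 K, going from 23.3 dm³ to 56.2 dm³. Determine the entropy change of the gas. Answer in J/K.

For an isothermal ideal gas ΔS_gas = nR ln(V₂/V₁) = 6.31 × 8.314 × ln(56.2/23.3) = 46.2 J/K.

ΔS_gas = 46.2 J/K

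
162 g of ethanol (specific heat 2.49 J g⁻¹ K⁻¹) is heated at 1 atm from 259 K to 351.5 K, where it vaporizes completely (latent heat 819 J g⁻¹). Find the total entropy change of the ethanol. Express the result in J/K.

ΔS = 501 J/K

Warming step: ΔS₁ = m c ln(T_tr/T_i) = 162 × 2.49 × ln(351.5/259) = 123.2 J/K.
Phase change: ΔS₂ = +mL/T_tr = 162 × 819 / 351.5 = 377.5 J/K.
ΔS_total = (123.2) + (377.5) = 501 J/K.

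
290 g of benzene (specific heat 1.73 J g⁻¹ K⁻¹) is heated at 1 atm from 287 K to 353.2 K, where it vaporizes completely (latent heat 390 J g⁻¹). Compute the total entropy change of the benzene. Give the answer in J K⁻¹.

ΔS = 424 J/K

Warming step: ΔS₁ = m c ln(T_tr/T_i) = 290 × 1.73 × ln(353.2/287) = 104.1 J/K.
Phase change: ΔS₂ = +mL/T_tr = 290 × 390 / 353.2 = 320.2 J/K.
ΔS_total = (104.1) + (320.2) = 424 J/K.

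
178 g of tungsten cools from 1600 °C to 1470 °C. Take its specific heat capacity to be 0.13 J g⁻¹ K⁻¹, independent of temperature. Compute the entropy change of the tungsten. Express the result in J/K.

In kelvin: T₁ = 1873.15 K, T₂ = 1743.15 K. ΔS = ∫dQ_rev/T = m c ln(T₂/T₁) = 178 × 0.13 × ln(1743.15/1873.15) = -1.66 J/K.

ΔS = -1.66 J/K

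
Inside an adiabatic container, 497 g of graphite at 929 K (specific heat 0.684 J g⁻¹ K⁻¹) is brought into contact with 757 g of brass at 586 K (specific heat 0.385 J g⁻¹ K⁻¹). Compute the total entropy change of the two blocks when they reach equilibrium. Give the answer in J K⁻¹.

Energy balance: T_f = (m₁c₁T₁ + m₂c₂T₂)/(m₁c₁ + m₂c₂) = 770.67 K.
ΔS₁ = m₁c₁ ln(T_f/T₁) = 339.948 × ln(770.67/929) = -63.52 J/K.
ΔS₂ = m₂c₂ ln(T_f/T₂) = 291.445 × ln(770.67/586) = 79.84 J/K.
ΔS_total = -63.52 + 79.84 = 16.3 J/K.

ΔS_total = 16.3 J/K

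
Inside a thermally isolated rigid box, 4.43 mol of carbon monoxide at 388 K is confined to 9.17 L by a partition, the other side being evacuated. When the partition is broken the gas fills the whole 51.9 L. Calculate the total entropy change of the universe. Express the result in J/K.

ΔS_universe = 63.8 J/K

No heat is exchanged and no work is done, so the ideal-gas temperature stays constant.
Entropy is a state function; using a reversible isothermal path, ΔS_gas = nR ln(V₂/V₁) = 4.43 × 8.314 × ln(51.9/9.17) = 63.8 J/K.
The insulated surroundings exchange no heat, so ΔS_surr = 0 and ΔS_universe = ΔS_gas.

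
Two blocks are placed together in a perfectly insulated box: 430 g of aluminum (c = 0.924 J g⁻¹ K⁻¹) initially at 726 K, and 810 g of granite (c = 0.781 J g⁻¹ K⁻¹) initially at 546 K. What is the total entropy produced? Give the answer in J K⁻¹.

Energy balance: T_f = (m₁c₁T₁ + m₂c₂T₂)/(m₁c₁ + m₂c₂) = 615.44 K.
ΔS₁ = m₁c₁ ln(T_f/T₁) = 397.32 × ln(615.44/726) = -65.64 J/K.
ΔS₂ = m₂c₂ ln(T_f/T₂) = 632.61 × ln(615.44/546) = 75.73 J/K.
ΔS_total = -65.64 + 75.73 = 10.1 J/K.

ΔS_total = 10.1 J/K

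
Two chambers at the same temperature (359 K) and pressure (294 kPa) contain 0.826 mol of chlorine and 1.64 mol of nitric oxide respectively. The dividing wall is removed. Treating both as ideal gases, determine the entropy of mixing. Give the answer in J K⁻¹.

Mole fractions: x_A = 0.826/2.47 = 0.335, x_B = 0.665.
ΔS_mix = −R(n_A ln x_A + n_B ln x_B) = −8.314 × (0.826 ln 0.335 + 1.64 ln 0.665) = 13.1 J/K.

ΔS_mix = 13.1 J/K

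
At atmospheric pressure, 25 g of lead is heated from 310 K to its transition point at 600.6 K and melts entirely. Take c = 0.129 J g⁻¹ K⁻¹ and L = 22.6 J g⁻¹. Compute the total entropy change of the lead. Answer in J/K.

Warming step: ΔS₁ = m c ln(T_tr/T_i) = 25 × 0.129 × ln(600.6/310) = 2.133 J/K.
Phase change: ΔS₂ = +mL/T_tr = 25 × 22.6 / 600.6 = 0.9407 J/K.
ΔS_total = (2.133) + (0.9407) = 3.07 J/K.

ΔS = 3.07 J/K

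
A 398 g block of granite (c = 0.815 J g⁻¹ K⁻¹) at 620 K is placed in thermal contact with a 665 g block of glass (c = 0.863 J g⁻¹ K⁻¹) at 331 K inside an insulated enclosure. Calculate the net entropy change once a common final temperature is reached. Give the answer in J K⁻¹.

Energy balance: T_f = (m₁c₁T₁ + m₂c₂T₂)/(m₁c₁ + m₂c₂) = 435.36 K.
ΔS₁ = m₁c₁ ln(T_f/T₁) = 324.37 × ln(435.36/620) = -114.7 J/K.
ΔS₂ = m₂c₂ ln(T_f/T₂) = 573.895 × ln(435.36/331) = 157.3 J/K.
ΔS_total = -114.7 + 157.3 = 42.6 J/K.

ΔS_total = 42.6 J/K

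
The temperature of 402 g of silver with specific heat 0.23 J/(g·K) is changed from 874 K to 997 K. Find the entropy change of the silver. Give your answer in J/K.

ΔS = 12.2 J/K

ΔS = ∫dQ_rev/T = m c ln(T₂/T₁) = 402 × 0.23 × ln(997/874) = 12.2 J/K.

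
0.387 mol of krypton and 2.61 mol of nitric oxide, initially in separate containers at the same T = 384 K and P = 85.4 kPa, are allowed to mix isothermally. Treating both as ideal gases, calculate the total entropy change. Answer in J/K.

Mole fractions: x_A = 0.387/3 = 0.129, x_B = 0.871.
ΔS_mix = −R(n_A ln x_A + n_B ln x_B) = −8.314 × (0.387 ln 0.129 + 2.61 ln 0.871) = 9.59 J/K.

ΔS_mix = 9.59 J/K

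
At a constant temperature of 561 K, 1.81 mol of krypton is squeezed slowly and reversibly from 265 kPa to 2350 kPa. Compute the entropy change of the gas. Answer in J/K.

ΔS_gas = -32.8 J/K

For an isothermal ideal gas ΔS_gas = nR ln(P₁/P₂) = 1.81 × 8.314 × ln(265/2350) = -32.8 J/K.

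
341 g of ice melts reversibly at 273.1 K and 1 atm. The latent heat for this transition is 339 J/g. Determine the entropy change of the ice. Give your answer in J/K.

Heat absorbed by the substance: Q = mL = 341 × 339 = 115599 J.
At constant T, ΔS = Q_rev/T = 115599 / 273.1 = 423 J/K.

ΔS = 423 J/K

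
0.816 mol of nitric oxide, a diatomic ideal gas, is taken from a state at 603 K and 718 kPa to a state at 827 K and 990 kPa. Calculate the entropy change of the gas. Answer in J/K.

ΔS = 5.32 J/K

ΔS = nC_p ln(T₂/T₁) − nR ln(P₂/P₁), with C_p = 7R/2 = 29.1 J mol⁻¹ K⁻¹ for a diatomic ideal gas.
ΔS = 0.816 × [29.1 × ln(827/603) − 8.314 × ln(990/718)] = 5.32 J/K.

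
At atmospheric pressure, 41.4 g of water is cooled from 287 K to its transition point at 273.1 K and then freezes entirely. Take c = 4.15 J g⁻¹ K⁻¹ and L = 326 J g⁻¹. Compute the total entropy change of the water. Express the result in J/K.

ΔS = -57.9 J/K

Cooling step: ΔS₁ = m c ln(T_tr/T_i) = 41.4 × 4.15 × ln(273.1/287) = -8.529 J/K.
Phase change: ΔS₂ = −mL/T_tr = −41.4 × 326 / 273.1 = -49.42 J/K.
ΔS_total = (-8.529) + (-49.42) = -57.9 J/K.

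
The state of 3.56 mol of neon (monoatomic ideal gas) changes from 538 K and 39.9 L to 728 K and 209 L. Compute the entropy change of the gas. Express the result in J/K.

ΔS = 62.4 J/K

Entropy is a state function: ΔS = nC_V ln(T₂/T₁) + nR ln(V₂/V₁), with C_V = 3R/2 = 12.47 J mol⁻¹ K⁻¹ for a monoatomic ideal gas.
ΔS = 3.56 × [12.47 × ln(728/538) + 8.314 × ln(209/39.9)] = 62.4 J/K.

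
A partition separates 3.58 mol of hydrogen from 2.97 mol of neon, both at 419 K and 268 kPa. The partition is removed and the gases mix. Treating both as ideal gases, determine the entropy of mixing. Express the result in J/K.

Mole fractions: x_A = 3.58/6.55 = 0.547, x_B = 0.453.
ΔS_mix = −R(n_A ln x_A + n_B ln x_B) = −8.314 × (3.58 ln 0.547 + 2.97 ln 0.453) = 37.5 J/K.

ΔS_mix = 37.5 J/K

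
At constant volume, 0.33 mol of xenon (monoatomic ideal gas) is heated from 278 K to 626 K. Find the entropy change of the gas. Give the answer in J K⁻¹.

At constant volume, ΔS = nC_V ln(T₂/T₁) with C_V = 3R/2 = 12.47 J mol⁻¹ K⁻¹.
ΔS = 0.33 × 12.47 × ln(626/278) = 3.34 J/K.

ΔS = 3.34 J/K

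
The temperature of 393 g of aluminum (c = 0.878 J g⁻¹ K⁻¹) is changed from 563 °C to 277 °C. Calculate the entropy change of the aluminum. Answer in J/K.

In kelvin: T₁ = 836.15 K, T₂ = 550.15 K. ΔS = ∫dQ_rev/T = m c ln(T₂/T₁) = 393 × 0.878 × ln(550.15/836.15) = -144 J/K.

ΔS = -144 J/K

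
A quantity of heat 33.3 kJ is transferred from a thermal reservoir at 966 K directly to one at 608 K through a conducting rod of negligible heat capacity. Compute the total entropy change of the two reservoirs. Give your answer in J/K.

ΔS_hot = −Q/T_H = −33300/966 = -34.47 J/K and ΔS_cold = +Q/T_C = 33300/608 = 54.77 J/K.
ΔS_total = -34.47 + 54.77 = 20.3 J/K, positive as the second law requires.

ΔS_total = 20.3 J/K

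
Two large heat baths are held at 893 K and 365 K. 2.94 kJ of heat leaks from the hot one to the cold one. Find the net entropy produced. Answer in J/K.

ΔS_hot = −Q/T_H = −2940/893 = -3.292 J/K and ΔS_cold = +Q/T_C = 2940/365 = 8.055 J/K.
ΔS_total = -3.292 + 8.055 = 4.76 J/K, positive as the second law requires.

ΔS_total = 4.76 J/K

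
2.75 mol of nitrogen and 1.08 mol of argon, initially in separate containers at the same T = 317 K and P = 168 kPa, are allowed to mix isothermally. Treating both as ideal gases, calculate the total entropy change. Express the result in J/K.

Mole fractions: x_A = 2.75/3.83 = 0.718, x_B = 0.282.
ΔS_mix = −R(n_A ln x_A + n_B ln x_B) = −8.314 × (2.75 ln 0.718 + 1.08 ln 0.282) = 18.9 J/K.

ΔS_mix = 18.9 J/K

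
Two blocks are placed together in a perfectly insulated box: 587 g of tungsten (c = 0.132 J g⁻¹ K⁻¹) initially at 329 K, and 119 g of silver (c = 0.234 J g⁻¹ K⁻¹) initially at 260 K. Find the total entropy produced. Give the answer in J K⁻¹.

ΔS_total = 0.546 J/K

Energy balance: T_f = (m₁c₁T₁ + m₂c₂T₂)/(m₁c₁ + m₂c₂) = 310.76 K.
ΔS₁ = m₁c₁ ln(T_f/T₁) = 77.484 × ln(310.76/329) = -4.42 J/K.
ΔS₂ = m₂c₂ ln(T_f/T₂) = 27.846 × ln(310.76/260) = 4.966 J/K.
ΔS_total = -4.42 + 4.966 = 0.546 J/K.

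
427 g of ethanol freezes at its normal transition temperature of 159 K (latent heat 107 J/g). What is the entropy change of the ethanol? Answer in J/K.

ΔS = -287 J/K

Heat released by the substance: Q = −mL = −427 × 107 = −45689 J.
At constant T, ΔS = Q_rev/T = −45689 / 159 = -287 J/K.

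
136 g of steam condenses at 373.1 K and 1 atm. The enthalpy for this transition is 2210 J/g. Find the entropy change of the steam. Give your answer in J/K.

ΔS = -806 J/K

Heat released by the substance: Q = −mL = −136 × 2210 = −300560 J.
At constant T, ΔS = Q_rev/T = −300560 / 373.1 = -806 J/K.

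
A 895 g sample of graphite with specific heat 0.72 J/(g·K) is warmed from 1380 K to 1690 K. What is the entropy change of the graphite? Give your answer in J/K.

ΔS = ∫dQ_rev/T = m c ln(T₂/T₁) = 895 × 0.72 × ln(1690/1380) = 131 J/K.

ΔS = 131 J/K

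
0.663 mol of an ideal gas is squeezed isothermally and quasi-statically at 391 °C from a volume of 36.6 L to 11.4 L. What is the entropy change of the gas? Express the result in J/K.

For an isothermal ideal gas ΔS_gas = nR ln(V₂/V₁) = 0.663 × 8.314 × ln(11.4/36.6) = -6.43 J/K.

ΔS_gas = -6.43 J/K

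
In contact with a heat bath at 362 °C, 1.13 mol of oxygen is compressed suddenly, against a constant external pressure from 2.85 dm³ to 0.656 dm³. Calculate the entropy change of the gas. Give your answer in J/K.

Entropy is a state function, so ΔS_gas depends only on the end states.
For an isothermal ideal gas ΔS_gas = nR ln(V₂/V₁) = 1.13 × 8.314 × ln(0.656/2.85) = -13.8 J/K.

ΔS_gas = -13.8 J/K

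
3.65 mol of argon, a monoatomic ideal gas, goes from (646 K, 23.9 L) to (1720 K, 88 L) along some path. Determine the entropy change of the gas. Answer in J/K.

ΔS = 84.1 J/K

Entropy is a state function: ΔS = nC_V ln(T₂/T₁) + nR ln(V₂/V₁), with C_V = 3R/2 = 12.47 J mol⁻¹ K⁻¹ for a monoatomic ideal gas.
ΔS = 3.65 × [12.47 × ln(1720/646) + 8.314 × ln(88/23.9)] = 84.1 J/K.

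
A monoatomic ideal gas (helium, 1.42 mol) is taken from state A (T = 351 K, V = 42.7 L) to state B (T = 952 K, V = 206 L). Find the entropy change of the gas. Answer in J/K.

Entropy is a state function: ΔS = nC_V ln(T₂/T₁) + nR ln(V₂/V₁), with C_V = 3R/2 = 12.47 J mol⁻¹ K⁻¹ for a monoatomic ideal gas.
ΔS = 1.42 × [12.47 × ln(952/351) + 8.314 × ln(206/42.7)] = 36.2 J/K.

ΔS = 36.2 J/K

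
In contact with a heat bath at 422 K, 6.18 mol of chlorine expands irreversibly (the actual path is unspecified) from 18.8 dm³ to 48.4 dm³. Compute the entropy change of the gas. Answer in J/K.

ΔS_gas = 48.6 J/K

Entropy is a state function, so ΔS_gas depends only on the end states.
For an isothermal ideal gas ΔS_gas = nR ln(V₂/V₁) = 6.18 × 8.314 × ln(48.4/18.8) = 48.6 J/K.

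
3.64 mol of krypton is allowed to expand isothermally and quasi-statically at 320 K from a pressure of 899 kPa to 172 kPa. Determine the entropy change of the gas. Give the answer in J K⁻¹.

ΔS_gas = 50 J/K

For an isothermal ideal gas ΔS_gas = nR ln(P₁/P₂) = 3.64 × 8.314 × ln(899/172) = 50 J/K.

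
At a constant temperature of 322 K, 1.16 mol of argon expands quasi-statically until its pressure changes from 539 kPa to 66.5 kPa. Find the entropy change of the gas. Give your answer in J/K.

For an isothermal ideal gas ΔS_gas = nR ln(P₁/P₂) = 1.16 × 8.314 × ln(539/66.5) = 20.2 J/K.

ΔS_gas = 20.2 J/K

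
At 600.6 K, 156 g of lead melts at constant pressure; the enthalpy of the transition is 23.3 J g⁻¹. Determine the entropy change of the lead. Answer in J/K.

ΔS = 6.05 J/K

Heat absorbed by the substance: Q = mL = 156 × 23.3 = 3634.8 J.
At constant T, ΔS = Q_rev/T = 3634.8 / 600.6 = 6.05 J/K.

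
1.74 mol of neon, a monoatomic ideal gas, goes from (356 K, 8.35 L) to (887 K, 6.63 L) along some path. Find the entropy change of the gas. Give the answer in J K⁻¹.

Entropy is a state function: ΔS = nC_V ln(T₂/T₁) + nR ln(V₂/V₁), with C_V = 3R/2 = 12.47 J mol⁻¹ K⁻¹ for a monoatomic ideal gas.
ΔS = 1.74 × [12.47 × ln(887/356) + 8.314 × ln(6.63/8.35)] = 16.5 J/K.

ΔS = 16.5 J/K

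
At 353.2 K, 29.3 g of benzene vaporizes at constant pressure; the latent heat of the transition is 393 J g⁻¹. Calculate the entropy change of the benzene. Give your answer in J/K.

ΔS = 32.6 J/K

Heat absorbed by the substance: Q = mL = 29.3 × 393 = 11514.9 J.
At constant T, ΔS = Q_rev/T = 11514.9 / 353.2 = 32.6 J/K.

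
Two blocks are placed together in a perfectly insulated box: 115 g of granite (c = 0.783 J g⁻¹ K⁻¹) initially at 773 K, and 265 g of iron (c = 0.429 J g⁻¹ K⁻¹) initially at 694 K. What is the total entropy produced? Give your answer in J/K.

Energy balance: T_f = (m₁c₁T₁ + m₂c₂T₂)/(m₁c₁ + m₂c₂) = 728.92 K.
ΔS₁ = m₁c₁ ln(T_f/T₁) = 90.045 × ln(728.92/773) = -5.287 J/K.
ΔS₂ = m₂c₂ ln(T_f/T₂) = 113.685 × ln(728.92/694) = 5.58 J/K.
ΔS_total = -5.287 + 5.58 = 0.293 J/K.

ΔS_total = 0.293 J/K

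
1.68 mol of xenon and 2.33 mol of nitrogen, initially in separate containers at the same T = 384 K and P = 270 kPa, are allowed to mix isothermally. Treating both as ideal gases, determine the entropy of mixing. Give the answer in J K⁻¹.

Mole fractions: x_A = 1.68/4.01 = 0.419, x_B = 0.581.
ΔS_mix = −R(n_A ln x_A + n_B ln x_B) = −8.314 × (1.68 ln 0.419 + 2.33 ln 0.581) = 22.7 J/K.

ΔS_mix = 22.7 J/K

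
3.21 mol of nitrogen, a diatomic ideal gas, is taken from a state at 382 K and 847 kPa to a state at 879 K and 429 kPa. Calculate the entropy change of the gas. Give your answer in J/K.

ΔS = nC_p ln(T₂/T₁) − nR ln(P₂/P₁), with C_p = 7R/2 = 29.1 J mol⁻¹ K⁻¹ for a diatomic ideal gas.
ΔS = 3.21 × [29.1 × ln(879/382) − 8.314 × ln(429/847)] = 96 J/K.

ΔS = 96 J/K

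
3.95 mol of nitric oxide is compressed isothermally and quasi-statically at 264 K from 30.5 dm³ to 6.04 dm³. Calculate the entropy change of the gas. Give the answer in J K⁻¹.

ΔS_gas = -53.2 J/K

For an isothermal ideal gas ΔS_gas = nR ln(V₂/V₁) = 3.95 × 8.314 × ln(6.04/30.5) = -53.2 J/K.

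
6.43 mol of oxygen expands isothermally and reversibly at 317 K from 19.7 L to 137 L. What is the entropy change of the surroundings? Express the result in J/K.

ΔS_surr = -104 J/K

For an isothermal ideal gas ΔS_gas = nR ln(V₂/V₁) = 6.43 × 8.314 × ln(137/19.7) = 104 J/K.
The process is reversible, so ΔS_surr = −ΔS_gas = -104 J/K and ΔS_universe = 0.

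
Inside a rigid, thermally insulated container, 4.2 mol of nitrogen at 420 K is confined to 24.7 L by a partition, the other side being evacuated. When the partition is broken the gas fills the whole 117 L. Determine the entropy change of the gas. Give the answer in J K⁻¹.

ΔS_gas = 54.3 J/K

No heat is exchanged and no work is done, so the ideal-gas temperature stays constant.
Entropy is a state function; using a reversible isothermal path, ΔS_gas = nR ln(V₂/V₁) = 4.2 × 8.314 × ln(117/24.7) = 54.3 J/K.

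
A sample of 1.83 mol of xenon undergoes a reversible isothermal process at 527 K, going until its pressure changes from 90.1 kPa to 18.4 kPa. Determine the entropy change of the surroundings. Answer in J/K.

ΔS_surr = -24.2 J/K

For an isothermal ideal gas ΔS_gas = nR ln(P₁/P₂) = 1.83 × 8.314 × ln(90.1/18.4) = 24.2 J/K.
The process is reversible, so ΔS_surr = −ΔS_gas = -24.2 J/K and ΔS_universe = 0.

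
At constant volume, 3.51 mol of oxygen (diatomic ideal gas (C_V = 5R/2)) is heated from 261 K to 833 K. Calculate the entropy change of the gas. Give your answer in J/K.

ΔS = 84.7 J/K

At constant volume, ΔS = nC_V ln(T₂/T₁) with C_V = 5R/2 = 20.79 J mol⁻¹ K⁻¹.
ΔS = 3.51 × 20.79 × ln(833/261) = 84.7 J/K.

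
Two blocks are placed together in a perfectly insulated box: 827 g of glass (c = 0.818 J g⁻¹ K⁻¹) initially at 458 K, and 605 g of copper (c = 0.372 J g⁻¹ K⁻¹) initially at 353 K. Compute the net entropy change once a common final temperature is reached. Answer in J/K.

Energy balance: T_f = (m₁c₁T₁ + m₂c₂T₂)/(m₁c₁ + m₂c₂) = 431.79 K.
ΔS₁ = m₁c₁ ln(T_f/T₁) = 676.486 × ln(431.79/458) = -39.87 J/K.
ΔS₂ = m₂c₂ ln(T_f/T₂) = 225.06 × ln(431.79/353) = 45.34 J/K.
ΔS_total = -39.87 + 45.34 = 5.47 J/K.

ΔS_total = 5.47 J/K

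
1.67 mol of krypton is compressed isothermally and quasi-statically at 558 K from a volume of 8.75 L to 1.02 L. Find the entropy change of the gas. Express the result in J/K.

For an isothermal ideal gas ΔS_gas = nR ln(V₂/V₁) = 1.67 × 8.314 × ln(1.02/8.75) = -29.8 J/K.

ΔS_gas = -29.8 J/K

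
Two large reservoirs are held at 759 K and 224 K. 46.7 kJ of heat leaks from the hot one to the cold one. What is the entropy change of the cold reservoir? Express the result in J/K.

ΔS_cold = 208 J/K

The cold reservoir gains heat Q, so ΔS_cold = +Q/T_C = 46700/224 = 208 J/K.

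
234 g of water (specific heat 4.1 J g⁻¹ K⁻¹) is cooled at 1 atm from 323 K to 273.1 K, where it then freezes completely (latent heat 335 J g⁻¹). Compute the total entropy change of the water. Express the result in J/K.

ΔS = -448 J/K

Cooling step: ΔS₁ = m c ln(T_tr/T_i) = 234 × 4.1 × ln(273.1/323) = -161 J/K.
Phase change: ΔS₂ = −mL/T_tr = −234 × 335 / 273.1 = -287 J/K.
ΔS_total = (-161) + (-287) = -448 J/K.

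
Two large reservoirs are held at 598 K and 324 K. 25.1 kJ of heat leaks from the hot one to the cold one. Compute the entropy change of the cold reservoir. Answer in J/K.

The cold reservoir gains heat Q, so ΔS_cold = +Q/T_C = 25100/324 = 77.5 J/K.

ΔS_cold = 77.5 J/K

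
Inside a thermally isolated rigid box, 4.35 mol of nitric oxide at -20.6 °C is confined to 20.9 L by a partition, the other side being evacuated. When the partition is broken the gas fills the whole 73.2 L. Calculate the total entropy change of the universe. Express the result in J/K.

ΔS_universe = 45.3 J/K

For an ideal gas in free expansion Q = 0 and W = 0, so T is unchanged.
Entropy is a state function; using a reversible isothermal path, ΔS_gas = nR ln(V₂/V₁) = 4.35 × 8.314 × ln(73.2/20.9) = 45.3 J/K.
The insulated surroundings exchange no heat, so ΔS_surr = 0 and ΔS_universe = ΔS_gas.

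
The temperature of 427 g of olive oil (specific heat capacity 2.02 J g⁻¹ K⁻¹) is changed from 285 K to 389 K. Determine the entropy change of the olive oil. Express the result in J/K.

ΔS = 268 J/K

ΔS = ∫dQ_rev/T = m c ln(T₂/T₁) = 427 × 2.02 × ln(389/285) = 268 J/K.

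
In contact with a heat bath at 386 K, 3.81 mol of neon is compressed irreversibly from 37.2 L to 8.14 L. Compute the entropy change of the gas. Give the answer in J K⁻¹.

ΔS_gas = -48.1 J/K

Entropy is a state function, so ΔS_gas depends only on the end states.
For an isothermal ideal gas ΔS_gas = nR ln(V₂/V₁) = 3.81 × 8.314 × ln(8.14/37.2) = -48.1 J/K.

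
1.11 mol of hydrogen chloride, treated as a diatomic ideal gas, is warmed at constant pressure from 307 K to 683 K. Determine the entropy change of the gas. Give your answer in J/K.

ΔS = 25.8 J/K

At constant pressure, ΔS = nC_p ln(T₂/T₁) with C_p = 7R/2 = 29.1 J mol⁻¹ K⁻¹.
ΔS = 1.11 × 29.1 × ln(683/307) = 25.8 J/K.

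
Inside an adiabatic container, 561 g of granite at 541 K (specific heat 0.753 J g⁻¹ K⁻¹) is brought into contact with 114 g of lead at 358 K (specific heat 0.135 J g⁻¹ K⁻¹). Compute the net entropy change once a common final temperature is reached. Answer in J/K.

Energy balance: T_f = (m₁c₁T₁ + m₂c₂T₂)/(m₁c₁ + m₂c₂) = 534.57 K.
ΔS₁ = m₁c₁ ln(T_f/T₁) = 422.433 × ln(534.57/541) = -5.053 J/K.
ΔS₂ = m₂c₂ ln(T_f/T₂) = 15.39 × ln(534.57/358) = 6.17 J/K.
ΔS_total = -5.053 + 6.17 = 1.12 J/K.

ΔS_total = 1.12 J/K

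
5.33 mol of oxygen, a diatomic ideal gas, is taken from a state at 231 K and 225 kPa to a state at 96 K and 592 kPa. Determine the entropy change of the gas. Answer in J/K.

ΔS = nC_p ln(T₂/T₁) − nR ln(P₂/P₁), with C_p = 7R/2 = 29.1 J mol⁻¹ K⁻¹ for a diatomic ideal gas.
ΔS = 5.33 × [29.1 × ln(96/231) − 8.314 × ln(592/225)] = -179 J/K.

ΔS = -179 J/K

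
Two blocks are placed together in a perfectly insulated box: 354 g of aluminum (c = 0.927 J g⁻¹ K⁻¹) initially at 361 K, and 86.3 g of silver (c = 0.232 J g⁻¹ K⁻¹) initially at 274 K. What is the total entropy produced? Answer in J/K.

ΔS_total = 0.662 J/K

Energy balance: T_f = (m₁c₁T₁ + m₂c₂T₂)/(m₁c₁ + m₂c₂) = 356 K.
ΔS₁ = m₁c₁ ln(T_f/T₁) = 328.158 × ln(356/361) = -4.5795 J/K.
ΔS₂ = m₂c₂ ln(T_f/T₂) = 20.0216 × ln(356/274) = 5.2415 J/K.
ΔS_total = -4.5795 + 5.2415 = 0.662 J/K.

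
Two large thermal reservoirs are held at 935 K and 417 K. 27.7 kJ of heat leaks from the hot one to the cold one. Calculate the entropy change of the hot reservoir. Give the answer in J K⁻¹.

The hot reservoir loses heat Q, so ΔS_hot = −Q/T_H = −27700/935 = -29.6 J/K.

ΔS_hot = -29.6 J/K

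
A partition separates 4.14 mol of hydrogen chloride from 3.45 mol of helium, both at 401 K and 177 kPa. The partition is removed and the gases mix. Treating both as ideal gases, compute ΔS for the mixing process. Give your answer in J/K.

ΔS_mix = 43.5 J/K

Mole fractions: x_A = 4.14/7.59 = 0.545, x_B = 0.455.
ΔS_mix = −R(n_A ln x_A + n_B ln x_B) = −8.314 × (4.14 ln 0.545 + 3.45 ln 0.455) = 43.5 J/K.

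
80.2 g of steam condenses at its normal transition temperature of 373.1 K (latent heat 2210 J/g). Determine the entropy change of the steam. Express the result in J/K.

Heat released by the substance: Q = −mL = −80.2 × 2210 = −177242 J.
At constant T, ΔS = Q_rev/T = −177242 / 373.1 = -475 J/K.

ΔS = -475 J/K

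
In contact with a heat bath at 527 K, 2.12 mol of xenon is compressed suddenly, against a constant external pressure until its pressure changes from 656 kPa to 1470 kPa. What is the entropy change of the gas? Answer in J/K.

ΔS_gas = -14.2 J/K

Entropy is a state function, so ΔS_gas depends only on the end states.
For an isothermal ideal gas ΔS_gas = nR ln(P₁/P₂) = 2.12 × 8.314 × ln(656/1470) = -14.2 J/K.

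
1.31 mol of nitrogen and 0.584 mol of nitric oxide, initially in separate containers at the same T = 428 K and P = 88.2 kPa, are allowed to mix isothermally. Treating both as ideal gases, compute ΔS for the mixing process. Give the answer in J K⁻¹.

Mole fractions: x_A = 1.31/1.89 = 0.692, x_B = 0.308.
ΔS_mix = −R(n_A ln x_A + n_B ln x_B) = −8.314 × (1.31 ln 0.692 + 0.584 ln 0.308) = 9.73 J/K.

ΔS_mix = 9.73 J/K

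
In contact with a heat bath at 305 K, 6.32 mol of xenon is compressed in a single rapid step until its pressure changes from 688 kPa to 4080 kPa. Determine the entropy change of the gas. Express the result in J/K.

Entropy is a state function, so ΔS_gas depends only on the end states.
For an isothermal ideal gas ΔS_gas = nR ln(P₁/P₂) = 6.32 × 8.314 × ln(688/4080) = -93.5 J/K.

ΔS_gas = -93.5 J/K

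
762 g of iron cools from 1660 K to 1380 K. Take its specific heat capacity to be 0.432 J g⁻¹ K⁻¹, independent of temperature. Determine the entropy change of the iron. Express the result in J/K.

ΔS = ∫dQ_rev/T = m c ln(T₂/T₁) = 762 × 0.432 × ln(1380/1660) = -60.8 J/K.

ΔS = -60.8 J/K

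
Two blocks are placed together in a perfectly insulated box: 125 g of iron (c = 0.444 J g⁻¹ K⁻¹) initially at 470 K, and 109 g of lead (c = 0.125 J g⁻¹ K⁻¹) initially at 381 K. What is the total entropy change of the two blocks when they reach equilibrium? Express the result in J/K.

ΔS_total = 0.231 J/K

Energy balance: T_f = (m₁c₁T₁ + m₂c₂T₂)/(m₁c₁ + m₂c₂) = 452.46 K.
ΔS₁ = m₁c₁ ln(T_f/T₁) = 55.5 × ln(452.46/470) = -2.111 J/K.
ΔS₂ = m₂c₂ ln(T_f/T₂) = 13.625 × ln(452.46/381) = 2.342 J/K.
ΔS_total = -2.111 + 2.342 = 0.231 J/K.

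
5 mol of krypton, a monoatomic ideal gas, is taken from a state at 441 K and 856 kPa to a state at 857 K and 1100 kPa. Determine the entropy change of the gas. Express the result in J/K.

ΔS = 58.6 J/K

ΔS = nC_p ln(T₂/T₁) − nR ln(P₂/P₁), with C_p = 5R/2 = 20.79 J mol⁻¹ K⁻¹ for a monoatomic ideal gas.
ΔS = 5 × [20.79 × ln(857/441) − 8.314 × ln(1100/856)] = 58.6 J/K.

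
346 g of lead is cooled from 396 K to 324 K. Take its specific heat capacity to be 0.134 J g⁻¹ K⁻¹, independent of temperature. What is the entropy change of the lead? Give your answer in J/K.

ΔS = ∫dQ_rev/T = m c ln(T₂/T₁) = 346 × 0.134 × ln(324/396) = -9.3 J/K.

ΔS = -9.3 J/K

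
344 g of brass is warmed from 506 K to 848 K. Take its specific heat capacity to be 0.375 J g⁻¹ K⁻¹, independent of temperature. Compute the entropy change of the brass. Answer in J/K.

ΔS = 66.6 J/K

ΔS = ∫dQ_rev/T = m c ln(T₂/T₁) = 344 × 0.375 × ln(848/506) = 66.6 J/K.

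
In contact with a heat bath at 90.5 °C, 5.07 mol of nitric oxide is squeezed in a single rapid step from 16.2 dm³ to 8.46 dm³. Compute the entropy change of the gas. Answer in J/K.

ΔS_gas = -27.4 J/K

Entropy is a state function, so ΔS_gas depends only on the end states.
For an isothermal ideal gas ΔS_gas = nR ln(V₂/V₁) = 5.07 × 8.314 × ln(8.46/16.2) = -27.4 J/K.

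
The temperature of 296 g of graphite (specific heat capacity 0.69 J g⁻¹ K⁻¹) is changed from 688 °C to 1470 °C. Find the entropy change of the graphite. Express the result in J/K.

ΔS = 122 J/K

In kelvin: T₁ = 961.15 K, T₂ = 1743.15 K. ΔS = ∫dQ_rev/T = m c ln(T₂/T₁) = 296 × 0.69 × ln(1743.15/961.15) = 122 J/K.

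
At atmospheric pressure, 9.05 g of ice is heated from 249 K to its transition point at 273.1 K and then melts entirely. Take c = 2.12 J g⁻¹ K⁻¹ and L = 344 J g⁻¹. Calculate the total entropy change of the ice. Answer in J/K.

Warming step: ΔS₁ = m c ln(T_tr/T_i) = 9.05 × 2.12 × ln(273.1/249) = 1.773 J/K.
Phase change: ΔS₂ = +mL/T_tr = 9.05 × 344 / 273.1 = 11.4 J/K.
ΔS_total = (1.773) + (11.4) = 13.2 J/K.

ΔS = 13.2 J/K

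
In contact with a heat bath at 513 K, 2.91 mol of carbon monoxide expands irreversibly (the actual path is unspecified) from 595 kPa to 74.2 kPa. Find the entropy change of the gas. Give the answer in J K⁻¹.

ΔS_gas = 50.4 J/K

Entropy is a state function, so ΔS_gas depends only on the end states.
For an isothermal ideal gas ΔS_gas = nR ln(P₁/P₂) = 2.91 × 8.314 × ln(595/74.2) = 50.4 J/K.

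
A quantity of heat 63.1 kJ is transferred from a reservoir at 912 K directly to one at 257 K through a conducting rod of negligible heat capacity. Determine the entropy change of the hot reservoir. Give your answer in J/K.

The hot reservoir loses heat Q, so ΔS_hot = −Q/T_H = −63100/912 = -69.2 J/K.

ΔS_hot = -69.2 J/K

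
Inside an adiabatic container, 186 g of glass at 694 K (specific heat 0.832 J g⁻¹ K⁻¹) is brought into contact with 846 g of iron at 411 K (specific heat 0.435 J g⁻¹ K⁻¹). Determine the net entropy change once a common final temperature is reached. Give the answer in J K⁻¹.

Energy balance: T_f = (m₁c₁T₁ + m₂c₂T₂)/(m₁c₁ + m₂c₂) = 494.78 K.
ΔS₁ = m₁c₁ ln(T_f/T₁) = 154.752 × ln(494.78/694) = -52.36 J/K.
ΔS₂ = m₂c₂ ln(T_f/T₂) = 368.01 × ln(494.78/411) = 68.27 J/K.
ΔS_total = -52.36 + 68.27 = 15.9 J/K.

ΔS_total = 15.9 J/K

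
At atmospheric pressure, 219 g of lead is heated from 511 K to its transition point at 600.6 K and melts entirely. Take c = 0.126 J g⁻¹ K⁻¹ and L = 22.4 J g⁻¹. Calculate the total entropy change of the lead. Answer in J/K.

Warming step: ΔS₁ = m c ln(T_tr/T_i) = 219 × 0.126 × ln(600.6/511) = 4.458 J/K.
Phase change: ΔS₂ = +mL/T_tr = 219 × 22.4 / 600.6 = 8.168 J/K.
ΔS_total = (4.458) + (8.168) = 12.6 J/K.

ΔS = 12.6 J/K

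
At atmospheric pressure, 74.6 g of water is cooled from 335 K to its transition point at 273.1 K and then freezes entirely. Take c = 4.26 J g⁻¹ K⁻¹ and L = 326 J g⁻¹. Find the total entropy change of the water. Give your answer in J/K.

ΔS = -154 J/K

Cooling step: ΔS₁ = m c ln(T_tr/T_i) = 74.6 × 4.26 × ln(273.1/335) = -64.92 J/K.
Phase change: ΔS₂ = −mL/T_tr = −74.6 × 326 / 273.1 = -89.05 J/K.
ΔS_total = (-64.92) + (-89.05) = -154 J/K.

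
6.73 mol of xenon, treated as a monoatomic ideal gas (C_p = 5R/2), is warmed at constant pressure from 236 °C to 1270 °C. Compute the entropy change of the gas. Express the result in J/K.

In kelvin: T₁ = 509.15 K, T₂ = 1543.15 K. At constant pressure, ΔS = nC_p ln(T₂/T₁) with C_p = 5R/2 = 20.79 J mol⁻¹ K⁻¹.
ΔS = 6.73 × 20.79 × ln(1543.15/509.15) = 155 J/K.

ΔS = 155 J/K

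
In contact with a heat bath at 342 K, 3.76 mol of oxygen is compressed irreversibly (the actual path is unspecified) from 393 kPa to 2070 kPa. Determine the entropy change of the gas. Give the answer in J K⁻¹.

ΔS_gas = -51.9 J/K

Entropy is a state function, so ΔS_gas depends only on the end states.
For an isothermal ideal gas ΔS_gas = nR ln(P₁/P₂) = 3.76 × 8.314 × ln(393/2070) = -51.9 J/K.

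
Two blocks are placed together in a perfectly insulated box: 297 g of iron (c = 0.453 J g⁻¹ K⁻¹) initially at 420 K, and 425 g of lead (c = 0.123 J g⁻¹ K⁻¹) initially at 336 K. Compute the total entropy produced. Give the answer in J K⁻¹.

Energy balance: T_f = (m₁c₁T₁ + m₂c₂T₂)/(m₁c₁ + m₂c₂) = 396.5 K.
ΔS₁ = m₁c₁ ln(T_f/T₁) = 134.541 × ln(396.5/420) = -7.748 J/K.
ΔS₂ = m₂c₂ ln(T_f/T₂) = 52.275 × ln(396.5/336) = 8.654 J/K.
ΔS_total = -7.748 + 8.654 = 0.906 J/K.

ΔS_total = 0.906 J/K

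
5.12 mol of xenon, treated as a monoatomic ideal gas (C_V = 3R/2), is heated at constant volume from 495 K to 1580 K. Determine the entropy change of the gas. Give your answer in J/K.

ΔS = 74.1 J/K

At constant volume, ΔS = nC_V ln(T₂/T₁) with C_V = 3R/2 = 12.47 J mol⁻¹ K⁻¹.
ΔS = 5.12 × 12.47 × ln(1580/495) = 74.1 J/K.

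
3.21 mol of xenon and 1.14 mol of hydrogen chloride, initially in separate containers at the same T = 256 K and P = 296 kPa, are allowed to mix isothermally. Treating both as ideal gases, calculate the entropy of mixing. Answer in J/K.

Mole fractions: x_A = 3.21/4.35 = 0.738, x_B = 0.262.
ΔS_mix = −R(n_A ln x_A + n_B ln x_B) = −8.314 × (3.21 ln 0.738 + 1.14 ln 0.262) = 20.8 J/K.

ΔS_mix = 20.8 J/K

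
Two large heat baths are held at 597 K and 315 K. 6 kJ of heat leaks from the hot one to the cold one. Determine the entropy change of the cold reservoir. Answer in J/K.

ΔS_cold = 19 J/K

The cold reservoir gains heat Q, so ΔS_cold = +Q/T_C = 6000/315 = 19 J/K.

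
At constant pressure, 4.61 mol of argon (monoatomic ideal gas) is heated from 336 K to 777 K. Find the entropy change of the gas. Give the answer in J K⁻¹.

At constant pressure, ΔS = nC_p ln(T₂/T₁) with C_p = 5R/2 = 20.79 J mol⁻¹ K⁻¹.
ΔS = 4.61 × 20.79 × ln(777/336) = 80.3 J/K.

ΔS = 80.3 J/K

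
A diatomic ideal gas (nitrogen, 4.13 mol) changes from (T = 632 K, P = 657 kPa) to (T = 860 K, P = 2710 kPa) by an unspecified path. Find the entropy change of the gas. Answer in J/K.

ΔS = nC_p ln(T₂/T₁) − nR ln(P₂/P₁), with C_p = 7R/2 = 29.1 J mol⁻¹ K⁻¹ for a diatomic ideal gas.
ΔS = 4.13 × [29.1 × ln(860/632) − 8.314 × ln(2710/657)] = -11.6 J/K.

ΔS = -11.6 J/K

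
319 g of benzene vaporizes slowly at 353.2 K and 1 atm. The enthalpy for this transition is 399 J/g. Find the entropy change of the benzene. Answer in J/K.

ΔS = 360 J/K

Heat absorbed by the substance: Q = mL = 319 × 399 = 127281 J.
At constant T, ΔS = Q_rev/T = 127281 / 353.2 = 360 J/K.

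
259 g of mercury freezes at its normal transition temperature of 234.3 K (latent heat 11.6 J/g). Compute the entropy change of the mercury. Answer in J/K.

ΔS = -12.8 J/K

Heat released by the substance: Q = −mL = −259 × 11.6 = −3004.4 J.
At constant T, ΔS = Q_rev/T = −3004.4 / 234.3 = -12.8 J/K.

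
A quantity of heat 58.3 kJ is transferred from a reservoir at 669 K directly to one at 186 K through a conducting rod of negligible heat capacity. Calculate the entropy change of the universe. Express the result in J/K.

ΔS_total = 226 J/K

ΔS_hot = −Q/T_H = −58300/669 = -87.14 J/K and ΔS_cold = +Q/T_C = 58300/186 = 313.4 J/K.
ΔS_total = -87.14 + 313.4 = 226 J/K, positive as the second law requires.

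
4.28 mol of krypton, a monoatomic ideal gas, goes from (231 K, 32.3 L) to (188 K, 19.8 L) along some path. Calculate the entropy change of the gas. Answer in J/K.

Entropy is a state function: ΔS = nC_V ln(T₂/T₁) + nR ln(V₂/V₁), with C_V = 3R/2 = 12.47 J mol⁻¹ K⁻¹ for a monoatomic ideal gas.
ΔS = 4.28 × [12.47 × ln(188/231) + 8.314 × ln(19.8/32.3)] = -28.4 J/K.

ΔS = -28.4 J/K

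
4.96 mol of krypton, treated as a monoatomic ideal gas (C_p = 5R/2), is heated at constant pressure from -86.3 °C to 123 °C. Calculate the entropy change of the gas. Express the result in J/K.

In kelvin: T₁ = 186.85 K, T₂ = 396.15 K. At constant pressure, ΔS = nC_p ln(T₂/T₁) with C_p = 5R/2 = 20.79 J mol⁻¹ K⁻¹.
ΔS = 4.96 × 20.79 × ln(396.15/186.85) = 77.5 J/K.

ΔS = 77.5 J/K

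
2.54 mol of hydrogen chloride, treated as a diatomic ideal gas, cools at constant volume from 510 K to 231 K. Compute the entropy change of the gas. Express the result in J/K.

At constant volume, ΔS = nC_V ln(T₂/T₁) with C_V = 5R/2 = 20.79 J mol⁻¹ K⁻¹.
ΔS = 2.54 × 20.79 × ln(231/510) = -41.8 J/K.

ΔS = -41.8 J/K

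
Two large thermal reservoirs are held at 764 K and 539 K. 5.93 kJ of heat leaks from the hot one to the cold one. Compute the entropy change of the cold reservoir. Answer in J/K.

The cold reservoir gains heat Q, so ΔS_cold = +Q/T_C = 5930/539 = 11 J/K.

ΔS_cold = 11 J/K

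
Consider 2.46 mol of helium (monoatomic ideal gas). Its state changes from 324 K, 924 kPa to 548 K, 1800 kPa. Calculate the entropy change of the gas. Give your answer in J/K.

ΔS = 13.2 J/K

ΔS = nC_p ln(T₂/T₁) − nR ln(P₂/P₁), with C_p = 5R/2 = 20.79 J mol⁻¹ K⁻¹ for a monoatomic ideal gas.
ΔS = 2.46 × [20.79 × ln(548/324) − 8.314 × ln(1800/924)] = 13.2 J/K.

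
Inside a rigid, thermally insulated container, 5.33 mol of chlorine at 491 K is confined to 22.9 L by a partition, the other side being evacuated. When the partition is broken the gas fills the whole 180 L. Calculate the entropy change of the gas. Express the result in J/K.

ΔS_gas = 91.4 J/K

No heat is exchanged and no work is done, so the ideal-gas temperature stays constant.
Entropy is a state function; using a reversible isothermal path, ΔS_gas = nR ln(V₂/V₁) = 5.33 × 8.314 × ln(180/22.9) = 91.4 J/K.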